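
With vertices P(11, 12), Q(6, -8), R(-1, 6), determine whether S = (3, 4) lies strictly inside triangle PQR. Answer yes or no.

Barycentric coordinates of S: (1/5, 8/35, 4/7).
The three coordinates are positive, positive, positive; a point is interior exactly when all three are positive.

yes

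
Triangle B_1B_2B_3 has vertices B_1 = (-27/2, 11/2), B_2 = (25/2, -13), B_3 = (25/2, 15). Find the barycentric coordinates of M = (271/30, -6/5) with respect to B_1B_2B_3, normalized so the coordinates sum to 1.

(2/15, 8/15, 1/3)

Signed area of the reference triangle: [B_1B_2B_3] = ½·((-27/2)·(-13−15) + (25/2)·(15−(11/2)) + (25/2)·(11/2−(-13))) = ½·(378 + 475/4 + 925/4) = 364.
[MB_2B_3] = ½·((271/30)·(-13−15) + (25/2)·(15−(-6/5)) + (25/2)·(-6/5−(-13))) = ½·(-3794/15 + 405/2 + 295/2) = 728/15, so the B_1-coordinate is (728/15)/364 = 2/15.
[B_1MB_3] = ½·((-27/2)·(-6/5−15) + (271/30)·(15−(11/2)) + (25/2)·(11/2−(-6/5))) = ½·(2187/10 + 5149/60 + 335/4) = 2912/15, so the B_2-coordinate is 8/15.
[B_1B_2M] = ½·((-27/2)·(-13−(-6/5)) + (25/2)·(-6/5−(11/2)) + (271/30)·(11/2−(-13))) = ½·(1593/10 − 335/4 + 10027/60) = 364/3, so the B_3-coordinate is 1/3.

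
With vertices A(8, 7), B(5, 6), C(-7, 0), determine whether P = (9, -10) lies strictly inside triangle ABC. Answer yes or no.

Barycentric coordinates of P: (36, -131/3, 26/3).
The three coordinates are positive, negative, positive; a point is interior exactly when all three are positive.

no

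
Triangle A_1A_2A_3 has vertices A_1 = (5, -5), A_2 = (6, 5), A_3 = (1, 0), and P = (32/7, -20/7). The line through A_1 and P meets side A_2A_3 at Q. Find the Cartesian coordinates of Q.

Barycentric coordinates of P with respect to A_1A_2A_3: (5/7, 1/7, 1/7).
On side A_2A_3 the A_1-coordinate is zero; dropping P's A_1-weight 5/7 and renormalizing the remaining 1/7 : 1/7 gives weights 1/2, 1/2 on A_2, A_3.
Q = (1/2)·(6, 5) + (1/2)·(1, 0) = (7/2, 5/2).

(7/2, 5/2)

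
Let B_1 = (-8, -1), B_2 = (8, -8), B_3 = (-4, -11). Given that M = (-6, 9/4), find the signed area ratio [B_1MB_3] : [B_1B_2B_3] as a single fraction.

1/4

[B_1B_2B_3] = ½·((-8)·(-8−(-11)) + 8·(-11−(-1)) + (-4)·(-1−(-8))) = ½·(-24 − 80 − 28) = -66.
[B_1MB_3] = ½·((-8)·(9/4−(-11)) + (-6)·(-11−(-1)) + (-4)·(-1−(9/4))) = ½·(-106 + 60 + 13) = -33/2, so the ratio is (-33/2)/(-66) = 1/4.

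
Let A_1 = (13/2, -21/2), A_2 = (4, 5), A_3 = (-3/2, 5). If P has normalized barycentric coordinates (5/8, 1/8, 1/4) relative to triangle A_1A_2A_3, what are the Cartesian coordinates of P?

(67/16, -75/16)

P = (5/8)·A_1 + (1/8)·A_2 + (1/4)·A_3.
x-coordinate: (5/8)·(13/2) + (1/8)·4 + (1/4)·(-3/2) = 67/16.
y-coordinate: (5/8)·(-21/2) + (1/8)·5 + (1/4)·5 = -75/16.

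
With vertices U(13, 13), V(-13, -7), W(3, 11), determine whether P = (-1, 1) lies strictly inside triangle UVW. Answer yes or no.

no

Barycentric coordinates of P: (22/37, 23/37, -8/37).
The three coordinates are positive, positive, negative; a point is interior exactly when all three are positive.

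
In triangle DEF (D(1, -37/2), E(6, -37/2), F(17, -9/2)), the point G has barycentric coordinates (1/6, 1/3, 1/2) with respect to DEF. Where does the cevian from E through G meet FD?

(13, -8)

Line EG meets FD where the E-coordinate vanishes; zeroing G's E-weight and renormalizing leaves F, D-weights 1/2 : 1/6 → (3/4, 1/4).
So H = (3/4)·F + (1/4)·D = (13, -8).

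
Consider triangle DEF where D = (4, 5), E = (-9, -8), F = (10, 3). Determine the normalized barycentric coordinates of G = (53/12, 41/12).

Signed area of the reference triangle: [DEF] = ½·(4·(-8−3) + (-9)·(3−5) + 10·(5−(-8))) = ½·(-44 + 18 + 130) = 52.
[GEF] = ½·((53/12)·(-8−3) + (-9)·(3−(41/12)) + 10·(41/12−(-8))) = ½·(-583/12 + 15/4 + 685/6) = 104/3, so the D-coordinate is (104/3)/52 = 2/3.
[DGF] = ½·(4·(41/12−3) + (53/12)·(3−5) + 10·(5−(41/12))) = ½·(5/3 − 53/6 + 95/6) = 13/3, so the E-coordinate is 1/12.
[DEG] = ½·(4·(-8−(41/12)) + (-9)·(41/12−5) + (53/12)·(5−(-8))) = ½·(-137/3 + 57/4 + 689/12) = 13, so the F-coordinate is 1/4.

(2/3, 1/12, 1/4)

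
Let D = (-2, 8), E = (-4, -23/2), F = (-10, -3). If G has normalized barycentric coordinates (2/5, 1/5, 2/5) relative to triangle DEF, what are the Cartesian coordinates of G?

G = (2/5)·D + (1/5)·E + (2/5)·F.
x-coordinate: (2/5)·(-2) + (1/5)·(-4) + (2/5)·(-10) = -28/5.
y-coordinate: (2/5)·8 + (1/5)·(-23/2) + (2/5)·(-3) = -3/10.

(-28/5, -3/10)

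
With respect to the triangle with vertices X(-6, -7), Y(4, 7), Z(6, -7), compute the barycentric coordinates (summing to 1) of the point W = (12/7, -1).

(2/7, 3/7, 2/7)

Signed area of the reference triangle: [XYZ] = ½·((-6)·(7−(-7)) + 4·(-7−(-7)) + 6·(-7−7)) = ½·(-84 + 0 − 84) = -84.
[WYZ] = ½·((12/7)·(7−(-7)) + 4·(-7−(-1)) + 6·(-1−7)) = ½·(24 − 24 − 48) = -24, so the X-coordinate is (-24)/(-84) = 2/7.
[XWZ] = ½·((-6)·(-1−(-7)) + (12/7)·(-7−(-7)) + 6·(-7−(-1))) = ½·(-36 + 0 − 36) = -36, so the Y-coordinate is 3/7.
[XYW] = ½·((-6)·(7−(-1)) + 4·(-1−(-7)) + (12/7)·(-7−7)) = ½·(-48 + 24 − 24) = -24, so the Z-coordinate is 2/7.
Check: 2/7 + 3/7 + 2/7 = 1.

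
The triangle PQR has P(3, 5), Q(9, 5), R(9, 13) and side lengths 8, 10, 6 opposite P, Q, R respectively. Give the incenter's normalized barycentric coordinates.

(1/3, 5/12, 1/4)

The incenter has barycentric coordinates proportional to the opposite side lengths: (8 : 10 : 6).
Normalizing by 8+10+6 = 24 gives (1/3, 5/12, 1/4).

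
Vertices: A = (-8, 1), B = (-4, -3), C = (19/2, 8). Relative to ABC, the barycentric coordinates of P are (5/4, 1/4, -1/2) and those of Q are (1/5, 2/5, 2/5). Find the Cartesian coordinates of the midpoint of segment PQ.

Barycentric coordinates of the midpoint are the average: (29/40, 13/40, -1/20).
Converting: (29/40)·A + (13/40)·B + (-1/20)·C = (-303/40, -13/20).

(-303/40, -13/20)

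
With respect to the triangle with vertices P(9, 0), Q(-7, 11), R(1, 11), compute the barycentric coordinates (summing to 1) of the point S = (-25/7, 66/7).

(1/7, 5/7, 1/7)

Signed area of the reference triangle: [PQR] = ½·(9·(11−11) + (-7)·(11−0) + 1·(0−11)) = ½·(0 − 77 − 11) = -44.
[SQR] = ½·((-25/7)·(11−11) + (-7)·(11−(66/7)) + 1·(66/7−11)) = ½·(0 − 11 − 11/7) = -44/7, so the P-coordinate is (-44/7)/(-44) = 1/7.
[PSR] = ½·(9·(66/7−11) + (-25/7)·(11−0) + 1·(0−(66/7))) = ½·(-99/7 − 275/7 − 66/7) = -220/7, so the Q-coordinate is 5/7.
[PQS] = ½·(9·(11−(66/7)) + (-7)·(66/7−0) + (-25/7)·(0−11)) = ½·(99/7 − 66 + 275/7) = -44/7, so the R-coordinate is 1/7.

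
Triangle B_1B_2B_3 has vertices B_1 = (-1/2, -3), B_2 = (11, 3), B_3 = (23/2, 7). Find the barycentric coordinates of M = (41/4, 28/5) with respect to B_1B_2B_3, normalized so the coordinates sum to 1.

Signed area of the reference triangle: [B_1B_2B_3] = ½·((-1/2)·(3−7) + 11·(7−(-3)) + (23/2)·(-3−3)) = ½·(2 + 110 − 69) = 43/2.
[MB_2B_3] = ½·((41/4)·(3−7) + 11·(7−(28/5)) + (23/2)·(28/5−3)) = ½·(-41 + 77/5 + 299/10) = 43/20, so the B_1-coordinate is (43/20)/(43/2) = 1/10.
[B_1MB_3] = ½·((-1/2)·(28/5−7) + (41/4)·(7−(-3)) + (23/2)·(-3−(28/5))) = ½·(7/10 + 205/2 − 989/10) = 43/20, so the B_2-coordinate is 1/10.
[B_1B_2M] = ½·((-1/2)·(3−(28/5)) + 11·(28/5−(-3)) + (41/4)·(-3−3)) = ½·(13/10 + 473/5 − 123/2) = 86/5, so the B_3-coordinate is 4/5.
Check: 1/10 + 1/10 + 4/5 = 1.

(1/10, 1/10, 4/5)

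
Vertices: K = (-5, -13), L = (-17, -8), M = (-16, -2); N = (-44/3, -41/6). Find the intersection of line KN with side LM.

(-83/5, -28/5)

Barycentric coordinates of N with respect to KLM: (1/6, 1/2, 1/3).
On side LM the K-coordinate is zero; dropping N's K-weight 1/6 and renormalizing the remaining 1/2 : 1/3 gives weights 3/5, 2/5 on L, M.
J = (3/5)·(-17, -8) + (2/5)·(-16, -2) = (-83/5, -28/5).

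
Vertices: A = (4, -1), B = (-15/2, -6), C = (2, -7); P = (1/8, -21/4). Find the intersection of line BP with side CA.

Barycentric coordinates of P with respect to ABC: (1/4, 1/4, 1/2).
On side CA the B-coordinate is zero; dropping P's B-weight 1/4 and renormalizing the remaining 1/2 : 1/4 gives weights 2/3, 1/3 on C, A.
Q = (2/3)·(2, -7) + (1/3)·(4, -1) = (8/3, -5).

(8/3, -5)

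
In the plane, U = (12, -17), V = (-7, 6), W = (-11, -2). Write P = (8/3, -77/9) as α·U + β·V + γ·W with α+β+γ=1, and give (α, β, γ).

(5/9, 2/9, 2/9)

Signed area of the reference triangle: [UVW] = ½·(12·(6−(-2)) + (-7)·(-2−(-17)) + (-11)·(-17−6)) = ½·(96 − 105 + 253) = 122.
[PVW] = ½·((8/3)·(6−(-2)) + (-7)·(-2−(-77/9)) + (-11)·(-77/9−6)) = ½·(64/3 − 413/9 + 1441/9) = 610/9, so the U-coordinate is (610/9)/122 = 5/9.
[UPW] = ½·(12·(-77/9−(-2)) + (8/3)·(-2−(-17)) + (-11)·(-17−(-77/9))) = ½·(-236/3 + 40 + 836/9) = 244/9, so the V-coordinate is 2/9.
[UVP] = ½·(12·(6−(-77/9)) + (-7)·(-77/9−(-17)) + (8/3)·(-17−6)) = ½·(524/3 − 532/9 − 184/3) = 244/9, so the W-coordinate is 2/9.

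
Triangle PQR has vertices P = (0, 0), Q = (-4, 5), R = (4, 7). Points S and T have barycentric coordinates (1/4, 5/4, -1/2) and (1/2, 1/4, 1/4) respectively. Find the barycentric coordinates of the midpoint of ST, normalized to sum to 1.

(3/8, 3/4, -1/8)

Since both coordinate triples sum to 1, the midpoint's barycentrics are the componentwise average.
(1/4+1/2)/2 = 3/8; similarly 3/4 and -1/8.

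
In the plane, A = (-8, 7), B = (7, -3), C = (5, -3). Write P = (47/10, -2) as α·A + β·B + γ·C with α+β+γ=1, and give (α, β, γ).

Signed area of the reference triangle: [ABC] = ½·((-8)·(-3−(-3)) + 7·(-3−7) + 5·(7−(-3))) = ½·(0 − 70 + 50) = -10.
[PBC] = ½·((47/10)·(-3−(-3)) + 7·(-3−(-2)) + 5·(-2−(-3))) = ½·(0 − 7 + 5) = -1, so the A-coordinate is (-1)/(-10) = 1/10.
[APC] = ½·((-8)·(-2−(-3)) + (47/10)·(-3−7) + 5·(7−(-2))) = ½·(-8 − 47 + 45) = -5, so the B-coordinate is 1/2.
[ABP] = ½·((-8)·(-3−(-2)) + 7·(-2−7) + (47/10)·(7−(-3))) = ½·(8 − 63 + 47) = -4, so the C-coordinate is 2/5.
Check: 1/10 + 1/2 + 2/5 = 1.

(1/10, 1/2, 2/5)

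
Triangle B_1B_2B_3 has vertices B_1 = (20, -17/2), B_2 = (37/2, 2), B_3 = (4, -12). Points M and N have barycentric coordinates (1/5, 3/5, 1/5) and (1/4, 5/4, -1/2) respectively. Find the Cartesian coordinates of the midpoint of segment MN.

(1681/80, 139/80)

Barycentric coordinates of the midpoint are the average: (9/40, 37/40, -3/20).
Converting: (9/40)·B_1 + (37/40)·B_2 + (-3/20)·B_3 = (1681/80, 139/80).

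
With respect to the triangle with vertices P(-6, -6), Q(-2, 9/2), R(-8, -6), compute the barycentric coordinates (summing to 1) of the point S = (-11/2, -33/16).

Signed area of the reference triangle: [PQR] = ½·((-6)·(9/2−(-6)) + (-2)·(-6−(-6)) + (-8)·(-6−(9/2))) = ½·(-63 + 0 + 84) = 21/2.
[SQR] = ½·((-11/2)·(9/2−(-6)) + (-2)·(-6−(-33/16)) + (-8)·(-33/16−(9/2))) = ½·(-231/4 + 63/8 + 105/2) = 21/16, so the P-coordinate is (21/16)/(21/2) = 1/8.
[PSR] = ½·((-6)·(-33/16−(-6)) + (-11/2)·(-6−(-6)) + (-8)·(-6−(-33/16))) = ½·(-189/8 + 0 + 63/2) = 63/16, so the Q-coordinate is 3/8.
[PQS] = ½·((-6)·(9/2−(-33/16)) + (-2)·(-33/16−(-6)) + (-11/2)·(-6−(9/2))) = ½·(-315/8 − 63/8 + 231/4) = 21/4, so the R-coordinate is 1/2.
Check: 1/8 + 3/8 + 1/2 = 1.

(1/8, 3/8, 1/2)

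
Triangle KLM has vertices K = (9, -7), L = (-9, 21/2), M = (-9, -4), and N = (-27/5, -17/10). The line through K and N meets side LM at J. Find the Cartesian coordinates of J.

Barycentric coordinates of N with respect to KLM: (1/5, 1/5, 3/5).
On side LM the K-coordinate is zero; dropping N's K-weight 1/5 and renormalizing the remaining 1/5 : 3/5 gives weights 1/4, 3/4 on L, M.
J = (1/4)·(-9, 21/2) + (3/4)·(-9, -4) = (-9, -3/8).

(-9, -3/8)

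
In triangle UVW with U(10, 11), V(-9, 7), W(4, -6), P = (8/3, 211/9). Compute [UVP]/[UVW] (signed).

[UVW] = ½·(10·(7−(-6)) + (-9)·(-6−11) + 4·(11−7)) = ½·(130 + 153 + 16) = 299/2.
[UVP] = ½·(10·(7−(211/9)) + (-9)·(211/9−11) + (8/3)·(11−7)) = ½·(-1480/9 − 112 + 32/3) = -1196/9, so the ratio is (-1196/9)/(299/2) = -8/9.

-8/9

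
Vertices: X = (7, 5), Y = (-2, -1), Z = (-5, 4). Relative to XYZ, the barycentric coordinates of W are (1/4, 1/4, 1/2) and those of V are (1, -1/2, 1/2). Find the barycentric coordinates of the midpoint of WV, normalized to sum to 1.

Since both coordinate triples sum to 1, the midpoint's barycentrics are the componentwise average.
(1/4+1)/2 = 5/8; similarly -1/8 and 1/2.

(5/8, -1/8, 1/2)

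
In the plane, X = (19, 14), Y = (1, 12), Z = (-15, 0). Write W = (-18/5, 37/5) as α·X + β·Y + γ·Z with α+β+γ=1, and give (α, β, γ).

Signed area of the reference triangle: [XYZ] = ½·(19·(12−0) + 1·(0−14) + (-15)·(14−12)) = ½·(228 − 14 − 30) = 92.
[WYZ] = ½·((-18/5)·(12−0) + 1·(0−(37/5)) + (-15)·(37/5−12)) = ½·(-216/5 − 37/5 + 69) = 46/5, so the X-coordinate is (46/5)/92 = 1/10.
[XWZ] = ½·(19·(37/5−0) + (-18/5)·(0−14) + (-15)·(14−(37/5))) = ½·(703/5 + 252/5 − 99) = 46, so the Y-coordinate is 1/2.
[XYW] = ½·(19·(12−(37/5)) + 1·(37/5−14) + (-18/5)·(14−12)) = ½·(437/5 − 33/5 − 36/5) = 184/5, so the Z-coordinate is 2/5.

(1/10, 1/2, 2/5)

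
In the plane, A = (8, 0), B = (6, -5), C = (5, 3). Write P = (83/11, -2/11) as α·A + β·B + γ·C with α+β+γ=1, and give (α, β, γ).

(9/11, 1/11, 1/11)

Signed area of the reference triangle: [ABC] = ½·(8·(-5−3) + 6·(3−0) + 5·(0−(-5))) = ½·(-64 + 18 + 25) = -21/2.
[PBC] = ½·((83/11)·(-5−3) + 6·(3−(-2/11)) + 5·(-2/11−(-5))) = ½·(-664/11 + 210/11 + 265/11) = -189/22, so the A-coordinate is (-189/22)/(-21/2) = 9/11.
[APC] = ½·(8·(-2/11−3) + (83/11)·(3−0) + 5·(0−(-2/11))) = ½·(-280/11 + 249/11 + 10/11) = -21/22, so the B-coordinate is 1/11.
[ABP] = ½·(8·(-5−(-2/11)) + 6·(-2/11−0) + (83/11)·(0−(-5))) = ½·(-424/11 − 12/11 + 415/11) = -21/22, so the C-coordinate is 1/11.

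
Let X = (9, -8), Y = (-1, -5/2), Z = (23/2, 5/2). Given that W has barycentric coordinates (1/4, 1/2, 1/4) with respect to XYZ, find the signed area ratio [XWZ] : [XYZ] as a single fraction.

The signed ratio [XWZ]/[XYZ] equals the barycentric coordinate of W at vertex Y, which is 1/2.

1/2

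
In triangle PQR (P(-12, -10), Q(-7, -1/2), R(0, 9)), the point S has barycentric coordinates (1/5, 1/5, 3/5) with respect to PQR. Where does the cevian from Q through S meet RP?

(-3, 17/4)

Line QS meets RP where the Q-coordinate vanishes; zeroing S's Q-weight and renormalizing leaves R, P-weights 3/5 : 1/5 → (3/4, 1/4).
So T = (3/4)·R + (1/4)·P = (-3, 17/4).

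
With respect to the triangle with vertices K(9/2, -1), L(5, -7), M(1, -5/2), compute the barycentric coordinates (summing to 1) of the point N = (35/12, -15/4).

(1/6, 1/3, 1/2)

Signed area of the reference triangle: [KLM] = ½·((9/2)·(-7−(-5/2)) + 5·(-5/2−(-1)) + 1·(-1−(-7))) = ½·(-81/4 − 15/2 + 6) = -87/8.
[NLM] = ½·((35/12)·(-7−(-5/2)) + 5·(-5/2−(-15/4)) + 1·(-15/4−(-7))) = ½·(-105/8 + 25/4 + 13/4) = -29/16, so the K-coordinate is (-29/16)/(-87/8) = 1/6.
[KNM] = ½·((9/2)·(-15/4−(-5/2)) + (35/12)·(-5/2−(-1)) + 1·(-1−(-15/4))) = ½·(-45/8 − 35/8 + 11/4) = -29/8, so the L-coordinate is 1/3.
[KLN] = ½·((9/2)·(-7−(-15/4)) + 5·(-15/4−(-1)) + (35/12)·(-1−(-7))) = ½·(-117/8 − 55/4 + 35/2) = -87/16, so the M-coordinate is 1/2.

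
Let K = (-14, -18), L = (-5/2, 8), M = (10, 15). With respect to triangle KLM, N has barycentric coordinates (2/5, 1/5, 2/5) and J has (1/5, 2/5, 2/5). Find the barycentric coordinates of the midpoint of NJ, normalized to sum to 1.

(3/10, 3/10, 2/5)

Since both coordinate triples sum to 1, the midpoint's barycentrics are the componentwise average.
(2/5+1/5)/2 = 3/10; similarly 3/10 and 2/5.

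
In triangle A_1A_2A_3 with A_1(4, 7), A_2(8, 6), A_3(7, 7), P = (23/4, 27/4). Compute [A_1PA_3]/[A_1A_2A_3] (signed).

1/4

[A_1A_2A_3] = ½·(4·(6−7) + 8·(7−7) + 7·(7−6)) = ½·(-4 + 0 + 7) = 3/2.
[A_1PA_3] = ½·(4·(27/4−7) + (23/4)·(7−7) + 7·(7−(27/4))) = ½·(-1 + 0 + 7/4) = 3/8, so the ratio is (3/8)/(3/2) = 1/4.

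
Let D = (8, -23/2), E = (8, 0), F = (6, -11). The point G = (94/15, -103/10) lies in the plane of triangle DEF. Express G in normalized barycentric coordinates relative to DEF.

Signed area of the reference triangle: [DEF] = ½·(8·(0−(-11)) + 8·(-11−(-23/2)) + 6·(-23/2−0)) = ½·(88 + 4 − 69) = 23/2.
[GEF] = ½·((94/15)·(0−(-11)) + 8·(-11−(-103/10)) + 6·(-103/10−0)) = ½·(1034/15 − 28/5 − 309/5) = 23/30, so the D-coordinate is (23/30)/(23/2) = 1/15.
[DGF] = ½·(8·(-103/10−(-11)) + (94/15)·(-11−(-23/2)) + 6·(-23/2−(-103/10))) = ½·(28/5 + 47/15 − 36/5) = 23/30, so the E-coordinate is 1/15.
[DEG] = ½·(8·(0−(-103/10)) + 8·(-103/10−(-23/2)) + (94/15)·(-23/2−0)) = ½·(412/5 + 48/5 − 1081/15) = 299/30, so the F-coordinate is 13/15.

(1/15, 1/15, 13/15)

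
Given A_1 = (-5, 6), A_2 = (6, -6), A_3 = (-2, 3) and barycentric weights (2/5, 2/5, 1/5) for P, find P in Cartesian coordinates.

(0, 3/5)

P = (2/5)·A_1 + (2/5)·A_2 + (1/5)·A_3.
x-coordinate: (2/5)·(-5) + (2/5)·6 + (1/5)·(-2) = 0.
y-coordinate: (2/5)·6 + (2/5)·(-6) + (1/5)·3 = 3/5.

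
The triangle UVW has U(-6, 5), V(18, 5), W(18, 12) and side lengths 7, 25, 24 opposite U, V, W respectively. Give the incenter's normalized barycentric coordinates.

(1/8, 25/56, 3/7)

The incenter has barycentric coordinates proportional to the opposite side lengths: (7 : 25 : 24).
Normalizing by 7+25+24 = 56 gives (1/8, 25/56, 3/7).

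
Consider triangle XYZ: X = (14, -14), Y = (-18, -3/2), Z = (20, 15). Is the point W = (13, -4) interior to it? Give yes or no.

Barycentric coordinates of W: (1213/2006, 89/1003, 615/2006).
The three coordinates are positive, positive, positive; a point is interior exactly when all three are positive.

yes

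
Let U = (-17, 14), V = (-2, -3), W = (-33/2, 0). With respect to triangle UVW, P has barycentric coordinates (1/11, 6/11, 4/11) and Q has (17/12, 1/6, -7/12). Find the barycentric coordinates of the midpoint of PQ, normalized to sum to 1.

Since both coordinate triples sum to 1, the midpoint's barycentrics are the componentwise average.
(1/11+17/12)/2 = 199/264; similarly 47/132 and -29/264.

(199/264, 47/132, -29/264)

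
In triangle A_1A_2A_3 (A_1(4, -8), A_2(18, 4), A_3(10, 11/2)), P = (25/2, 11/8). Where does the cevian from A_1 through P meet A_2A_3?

(46/3, 9/2)

Barycentric coordinates of P with respect to A_1A_2A_3: (1/4, 1/2, 1/4).
On side A_2A_3 the A_1-coordinate is zero; dropping P's A_1-weight 1/4 and renormalizing the remaining 1/2 : 1/4 gives weights 2/3, 1/3 on A_2, A_3.
Q = (2/3)·(18, 4) + (1/3)·(10, 11/2) = (46/3, 9/2).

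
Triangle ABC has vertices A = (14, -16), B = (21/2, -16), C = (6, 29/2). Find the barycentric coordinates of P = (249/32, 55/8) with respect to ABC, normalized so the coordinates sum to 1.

(3/16, 1/16, 3/4)

Signed area of the reference triangle: [ABC] = ½·(14·(-16−(29/2)) + (21/2)·(29/2−(-16)) + 6·(-16−(-16))) = ½·(-427 + 1281/4 + 0) = -427/8.
[PBC] = ½·((249/32)·(-16−(29/2)) + (21/2)·(29/2−(55/8)) + 6·(55/8−(-16))) = ½·(-15189/64 + 1281/16 + 549/4) = -1281/128, so the A-coordinate is (-1281/128)/(-427/8) = 3/16.
[APC] = ½·(14·(55/8−(29/2)) + (249/32)·(29/2−(-16)) + 6·(-16−(55/8))) = ½·(-427/4 + 15189/64 − 549/4) = -427/128, so the B-coordinate is 1/16.
[ABP] = ½·(14·(-16−(55/8)) + (21/2)·(55/8−(-16)) + (249/32)·(-16−(-16))) = ½·(-1281/4 + 3843/16 + 0) = -1281/32, so the C-coordinate is 3/4.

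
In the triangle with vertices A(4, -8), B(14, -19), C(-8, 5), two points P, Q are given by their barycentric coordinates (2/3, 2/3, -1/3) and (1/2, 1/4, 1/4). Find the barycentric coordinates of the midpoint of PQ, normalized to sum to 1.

Since both coordinate triples sum to 1, the midpoint's barycentrics are the componentwise average.
(2/3+1/2)/2 = 7/12; similarly 11/24 and -1/24.

(7/12, 11/24, -1/24)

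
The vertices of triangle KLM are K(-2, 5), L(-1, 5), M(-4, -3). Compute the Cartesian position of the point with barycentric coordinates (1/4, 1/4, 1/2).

N = (1/4)·K + (1/4)·L + (1/2)·M.
x-coordinate: (1/4)·(-2) + (1/4)·(-1) + (1/2)·(-4) = -11/4.
y-coordinate: (1/4)·5 + (1/4)·5 + (1/2)·(-3) = 1.

(-11/4, 1)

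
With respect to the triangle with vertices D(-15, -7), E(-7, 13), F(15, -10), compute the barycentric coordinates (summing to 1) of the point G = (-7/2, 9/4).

(1/4, 1/2, 1/4)

Signed area of the reference triangle: [DEF] = ½·((-15)·(13−(-10)) + (-7)·(-10−(-7)) + 15·(-7−13)) = ½·(-345 + 21 − 300) = -312.
[GEF] = ½·((-7/2)·(13−(-10)) + (-7)·(-10−(9/4)) + 15·(9/4−13)) = ½·(-161/2 + 343/4 − 645/4) = -78, so the D-coordinate is (-78)/(-312) = 1/4.
[DGF] = ½·((-15)·(9/4−(-10)) + (-7/2)·(-10−(-7)) + 15·(-7−(9/4))) = ½·(-735/4 + 21/2 − 555/4) = -156, so the E-coordinate is 1/2.
[DEG] = ½·((-15)·(13−(9/4)) + (-7)·(9/4−(-7)) + (-7/2)·(-7−13)) = ½·(-645/4 − 259/4 + 70) = -78, so the F-coordinate is 1/4.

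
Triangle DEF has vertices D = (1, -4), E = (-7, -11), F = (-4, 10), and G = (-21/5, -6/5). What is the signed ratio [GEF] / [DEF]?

1/5

[DEF] = ½·(1·(-11−10) + (-7)·(10−(-4)) + (-4)·(-4−(-11))) = ½·(-21 − 98 − 28) = -147/2.
[GEF] = ½·((-21/5)·(-11−10) + (-7)·(10−(-6/5)) + (-4)·(-6/5−(-11))) = ½·(441/5 − 392/5 − 196/5) = -147/10, so the ratio is (-147/10)/(-147/2) = 1/5.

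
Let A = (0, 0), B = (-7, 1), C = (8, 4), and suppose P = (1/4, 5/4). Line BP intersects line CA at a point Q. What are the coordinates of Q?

Barycentric coordinates of P with respect to ABC: (1/2, 1/4, 1/4).
On side CA the B-coordinate is zero; dropping P's B-weight 1/4 and renormalizing the remaining 1/4 : 1/2 gives weights 1/3, 2/3 on C, A.
Q = (1/3)·(8, 4) + (2/3)·(0, 0) = (8/3, 4/3).

(8/3, 4/3)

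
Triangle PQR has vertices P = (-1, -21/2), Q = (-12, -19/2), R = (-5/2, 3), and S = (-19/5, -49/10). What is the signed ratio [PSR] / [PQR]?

[PQR] = ½·((-1)·(-19/2−3) + (-12)·(3−(-21/2)) + (-5/2)·(-21/2−(-19/2))) = ½·(25/2 − 162 + 5/2) = -147/2.
[PSR] = ½·((-1)·(-49/10−3) + (-19/5)·(3−(-21/2)) + (-5/2)·(-21/2−(-49/10))) = ½·(79/10 − 513/10 + 14) = -147/10, so the ratio is (-147/10)/(-147/2) = 1/5.

1/5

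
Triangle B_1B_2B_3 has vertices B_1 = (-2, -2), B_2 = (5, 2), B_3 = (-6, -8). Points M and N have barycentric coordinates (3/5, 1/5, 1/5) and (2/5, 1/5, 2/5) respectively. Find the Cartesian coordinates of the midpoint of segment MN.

(-9/5, -3)

Barycentric coordinates of the midpoint are the average: (1/2, 1/5, 3/10).
Converting: (1/2)·B_1 + (1/5)·B_2 + (3/10)·B_3 = (-9/5, -3).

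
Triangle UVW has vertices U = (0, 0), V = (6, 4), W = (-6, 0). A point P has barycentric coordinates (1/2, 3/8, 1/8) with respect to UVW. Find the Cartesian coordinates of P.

(3/2, 3/2)

P = (1/2)·U + (3/8)·V + (1/8)·W.
x-coordinate: (1/2)·0 + (3/8)·6 + (1/8)·(-6) = 3/2.
y-coordinate: (1/2)·0 + (3/8)·4 + (1/8)·0 = 3/2.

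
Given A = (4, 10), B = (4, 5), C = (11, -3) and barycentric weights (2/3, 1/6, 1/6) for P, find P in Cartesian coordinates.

P = (2/3)·A + (1/6)·B + (1/6)·C.
x-coordinate: (2/3)·4 + (1/6)·4 + (1/6)·11 = 31/6.
y-coordinate: (2/3)·10 + (1/6)·5 + (1/6)·(-3) = 7.

(31/6, 7)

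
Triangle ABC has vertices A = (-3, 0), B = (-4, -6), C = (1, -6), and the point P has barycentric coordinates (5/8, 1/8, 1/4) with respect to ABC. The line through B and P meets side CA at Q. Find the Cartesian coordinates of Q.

(-13/7, -12/7)

Line BP meets CA where the B-coordinate vanishes; zeroing P's B-weight and renormalizing leaves C, A-weights 1/4 : 5/8 → (2/7, 5/7).
So Q = (2/7)·C + (5/7)·A = (-13/7, -12/7).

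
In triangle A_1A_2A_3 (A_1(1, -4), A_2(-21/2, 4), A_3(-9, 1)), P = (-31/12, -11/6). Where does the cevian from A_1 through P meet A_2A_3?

Barycentric coordinates of P with respect to A_1A_2A_3: (2/3, 1/6, 1/6).
On side A_2A_3 the A_1-coordinate is zero; dropping P's A_1-weight 2/3 and renormalizing the remaining 1/6 : 1/6 gives weights 1/2, 1/2 on A_2, A_3.
Q = (1/2)·(-21/2, 4) + (1/2)·(-9, 1) = (-39/4, 5/2).

(-39/4, 5/2)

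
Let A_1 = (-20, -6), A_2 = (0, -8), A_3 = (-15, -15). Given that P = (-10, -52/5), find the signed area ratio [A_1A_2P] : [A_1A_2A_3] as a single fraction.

2/5

[A_1A_2A_3] = ½·((-20)·(-8−(-15)) + 0·(-15−(-6)) + (-15)·(-6−(-8))) = ½·(-140 + 0 − 30) = -85.
[A_1A_2P] = ½·((-20)·(-8−(-52/5)) + 0·(-52/5−(-6)) + (-10)·(-6−(-8))) = ½·(-48 + 0 − 20) = -34, so the ratio is (-34)/(-85) = 2/5.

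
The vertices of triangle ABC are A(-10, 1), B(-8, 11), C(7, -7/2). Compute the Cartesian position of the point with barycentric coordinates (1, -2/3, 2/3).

(0, -26/3)

P = 1·A + (-2/3)·B + (2/3)·C.
x-coordinate: 1·(-10) + (-2/3)·(-8) + (2/3)·7 = 0.
y-coordinate: 1·1 + (-2/3)·11 + (2/3)·(-7/2) = -26/3.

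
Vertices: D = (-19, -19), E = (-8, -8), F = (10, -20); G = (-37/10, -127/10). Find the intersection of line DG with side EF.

Barycentric coordinates of G with respect to DEF: (1/10, 3/5, 3/10).
On side EF the D-coordinate is zero; dropping G's D-weight 1/10 and renormalizing the remaining 3/5 : 3/10 gives weights 2/3, 1/3 on E, F.
H = (2/3)·(-8, -8) + (1/3)·(10, -20) = (-2, -12).

(-2, -12)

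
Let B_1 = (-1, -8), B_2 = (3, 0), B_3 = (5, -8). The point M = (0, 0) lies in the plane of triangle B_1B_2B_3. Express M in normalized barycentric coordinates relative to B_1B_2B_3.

Signed area of the reference triangle: [B_1B_2B_3] = ½·((-1)·(0−(-8)) + 3·(-8−(-8)) + 5·(-8−0)) = ½·(-8 + 0 − 40) = -24.
[MB_2B_3] = ½·(0·(0−(-8)) + 3·(-8−0) + 5·(0−0)) = ½·(0 − 24 + 0) = -12, so the B_1-coordinate is (-12)/(-24) = 1/2.
[B_1MB_3] = ½·((-1)·(0−(-8)) + 0·(-8−(-8)) + 5·(-8−0)) = ½·(-8 + 0 − 40) = -24, so the B_2-coordinate is 1.
[B_1B_2M] = ½·((-1)·(0−0) + 3·(0−(-8)) + 0·(-8−0)) = ½·(0 + 24 + 0) = 12, so the B_3-coordinate is -1/2.

(1/2, 1, -1/2)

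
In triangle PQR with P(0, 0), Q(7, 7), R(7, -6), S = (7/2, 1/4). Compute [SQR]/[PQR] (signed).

[PQR] = ½·(0·(7−(-6)) + 7·(-6−0) + 7·(0−7)) = ½·(0 − 42 − 49) = -91/2.
[SQR] = ½·((7/2)·(7−(-6)) + 7·(-6−(1/4)) + 7·(1/4−7)) = ½·(91/2 − 175/4 − 189/4) = -91/4, so the ratio is (-91/4)/(-91/2) = 1/2.

1/2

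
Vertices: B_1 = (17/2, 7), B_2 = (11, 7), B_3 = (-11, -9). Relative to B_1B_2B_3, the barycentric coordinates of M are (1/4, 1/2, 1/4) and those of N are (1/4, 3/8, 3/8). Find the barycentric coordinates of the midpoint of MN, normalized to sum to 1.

(1/4, 7/16, 5/16)

Since both coordinate triples sum to 1, the midpoint's barycentrics are the componentwise average.
(1/4+1/4)/2 = 1/4; similarly 7/16 and 5/16.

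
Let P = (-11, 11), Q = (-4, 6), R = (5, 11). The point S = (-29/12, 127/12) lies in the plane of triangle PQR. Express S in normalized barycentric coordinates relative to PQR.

Signed area of the reference triangle: [PQR] = ½·((-11)·(6−11) + (-4)·(11−11) + 5·(11−6)) = ½·(55 + 0 + 25) = 40.
[SQR] = ½·((-29/12)·(6−11) + (-4)·(11−(127/12)) + 5·(127/12−6)) = ½·(145/12 − 5/3 + 275/12) = 50/3, so the P-coordinate is (50/3)/40 = 5/12.
[PSR] = ½·((-11)·(127/12−11) + (-29/12)·(11−11) + 5·(11−(127/12))) = ½·(55/12 + 0 + 25/12) = 10/3, so the Q-coordinate is 1/12.
[PQS] = ½·((-11)·(6−(127/12)) + (-4)·(127/12−11) + (-29/12)·(11−6)) = ½·(605/12 + 5/3 − 145/12) = 20, so the R-coordinate is 1/2.
Check: 5/12 + 1/12 + 1/2 = 1.

(5/12, 1/12, 1/2)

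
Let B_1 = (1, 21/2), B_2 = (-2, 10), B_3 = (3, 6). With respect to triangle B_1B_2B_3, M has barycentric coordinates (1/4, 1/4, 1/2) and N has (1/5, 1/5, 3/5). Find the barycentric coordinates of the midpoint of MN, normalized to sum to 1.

(9/40, 9/40, 11/20)

Since both coordinate triples sum to 1, the midpoint's barycentrics are the componentwise average.
(1/4+1/5)/2 = 9/40; similarly 9/40 and 11/20.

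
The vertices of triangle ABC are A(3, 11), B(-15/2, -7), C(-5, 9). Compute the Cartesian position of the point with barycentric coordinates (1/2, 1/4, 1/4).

P = (1/2)·A + (1/4)·B + (1/4)·C.
x-coordinate: (1/2)·3 + (1/4)·(-15/2) + (1/4)·(-5) = -13/8.
y-coordinate: (1/2)·11 + (1/4)·(-7) + (1/4)·9 = 6.

(-13/8, 6)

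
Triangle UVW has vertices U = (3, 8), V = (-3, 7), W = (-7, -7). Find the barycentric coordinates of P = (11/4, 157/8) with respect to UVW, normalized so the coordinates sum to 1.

Signed area of the reference triangle: [UVW] = ½·(3·(7−(-7)) + (-3)·(-7−8) + (-7)·(8−7)) = ½·(42 + 45 − 7) = 40.
[PVW] = ½·((11/4)·(7−(-7)) + (-3)·(-7−(157/8)) + (-7)·(157/8−7)) = ½·(77/2 + 639/8 − 707/8) = 15, so the U-coordinate is 15/40 = 3/8.
[UPW] = ½·(3·(157/8−(-7)) + (11/4)·(-7−8) + (-7)·(8−(157/8))) = ½·(639/8 − 165/4 + 651/8) = 60, so the V-coordinate is 3/2.
[UVP] = ½·(3·(7−(157/8)) + (-3)·(157/8−8) + (11/4)·(8−7)) = ½·(-303/8 − 279/8 + 11/4) = -35, so the W-coordinate is -7/8.
Check: 3/8 + 3/2 − 7/8 = 1.

(3/8, 3/2, -7/8)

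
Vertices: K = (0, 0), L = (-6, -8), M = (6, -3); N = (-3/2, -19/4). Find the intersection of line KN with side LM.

Barycentric coordinates of N with respect to KLM: (1/4, 1/2, 1/4).
On side LM the K-coordinate is zero; dropping N's K-weight 1/4 and renormalizing the remaining 1/2 : 1/4 gives weights 2/3, 1/3 on L, M.
J = (2/3)·(-6, -8) + (1/3)·(6, -3) = (-2, -19/3).

(-2, -19/3)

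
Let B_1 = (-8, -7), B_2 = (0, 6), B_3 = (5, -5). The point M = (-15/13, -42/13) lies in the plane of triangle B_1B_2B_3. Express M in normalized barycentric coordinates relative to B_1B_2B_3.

(5/13, 3/13, 5/13)

Signed area of the reference triangle: [B_1B_2B_3] = ½·((-8)·(6−(-5)) + 0·(-5−(-7)) + 5·(-7−6)) = ½·(-88 + 0 − 65) = -153/2.
[MB_2B_3] = ½·((-15/13)·(6−(-5)) + 0·(-5−(-42/13)) + 5·(-42/13−6)) = ½·(-165/13 + 0 − 600/13) = -765/26, so the B_1-coordinate is (-765/26)/(-153/2) = 5/13.
[B_1MB_3] = ½·((-8)·(-42/13−(-5)) + (-15/13)·(-5−(-7)) + 5·(-7−(-42/13))) = ½·(-184/13 − 30/13 − 245/13) = -459/26, so the B_2-coordinate is 3/13.
[B_1B_2M] = ½·((-8)·(6−(-42/13)) + 0·(-42/13−(-7)) + (-15/13)·(-7−6)) = ½·(-960/13 + 0 + 15) = -765/26, so the B_3-coordinate is 5/13.
Check: 5/13 + 3/13 + 5/13 = 1.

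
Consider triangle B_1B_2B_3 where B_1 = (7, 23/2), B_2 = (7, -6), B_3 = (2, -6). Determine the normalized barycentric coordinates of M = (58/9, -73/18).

Signed area of the reference triangle: [B_1B_2B_3] = ½·(7·(-6−(-6)) + 7·(-6−(23/2)) + 2·(23/2−(-6))) = ½·(0 − 245/2 + 35) = -175/4.
[MB_2B_3] = ½·((58/9)·(-6−(-6)) + 7·(-6−(-73/18)) + 2·(-73/18−(-6))) = ½·(0 − 245/18 + 35/9) = -175/36, so the B_1-coordinate is (-175/36)/(-175/4) = 1/9.
[B_1MB_3] = ½·(7·(-73/18−(-6)) + (58/9)·(-6−(23/2)) + 2·(23/2−(-73/18))) = ½·(245/18 − 1015/9 + 280/9) = -1225/36, so the B_2-coordinate is 7/9.
[B_1B_2M] = ½·(7·(-6−(-73/18)) + 7·(-73/18−(23/2)) + (58/9)·(23/2−(-6))) = ½·(-245/18 − 980/9 + 1015/9) = -175/36, so the B_3-coordinate is 1/9.
Check: 1/9 + 7/9 + 1/9 = 1.

(1/9, 7/9, 1/9)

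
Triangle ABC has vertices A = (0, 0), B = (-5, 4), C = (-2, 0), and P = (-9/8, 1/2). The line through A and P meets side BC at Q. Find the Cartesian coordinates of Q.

Barycentric coordinates of P with respect to ABC: (5/8, 1/8, 1/4).
On side BC the A-coordinate is zero; dropping P's A-weight 5/8 and renormalizing the remaining 1/8 : 1/4 gives weights 1/3, 2/3 on B, C.
Q = (1/3)·(-5, 4) + (2/3)·(-2, 0) = (-3, 4/3).

(-3, 4/3)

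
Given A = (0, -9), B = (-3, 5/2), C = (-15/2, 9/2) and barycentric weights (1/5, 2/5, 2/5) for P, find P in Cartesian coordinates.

(-21/5, 1)

P = (1/5)·A + (2/5)·B + (2/5)·C.
x-coordinate: (1/5)·0 + (2/5)·(-3) + (2/5)·(-15/2) = -21/5.
y-coordinate: (1/5)·(-9) + (2/5)·(5/2) + (2/5)·(9/2) = 1.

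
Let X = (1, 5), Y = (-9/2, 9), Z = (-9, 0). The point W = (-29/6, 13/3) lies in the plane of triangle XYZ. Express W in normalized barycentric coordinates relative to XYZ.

Signed area of the reference triangle: [XYZ] = ½·(1·(9−0) + (-9/2)·(0−5) + (-9)·(5−9)) = ½·(9 + 45/2 + 36) = 135/4.
[WYZ] = ½·((-29/6)·(9−0) + (-9/2)·(0−(13/3)) + (-9)·(13/3−9)) = ½·(-87/2 + 39/2 + 42) = 9, so the X-coordinate is 9/(135/4) = 4/15.
[XWZ] = ½·(1·(13/3−0) + (-29/6)·(0−5) + (-9)·(5−(13/3))) = ½·(13/3 + 145/6 − 6) = 45/4, so the Y-coordinate is 1/3.
[XYW] = ½·(1·(9−(13/3)) + (-9/2)·(13/3−5) + (-29/6)·(5−9)) = ½·(14/3 + 3 + 58/3) = 27/2, so the Z-coordinate is 2/5.

(4/15, 1/3, 2/5)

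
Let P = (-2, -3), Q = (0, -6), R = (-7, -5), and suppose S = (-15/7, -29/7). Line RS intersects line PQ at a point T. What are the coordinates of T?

Barycentric coordinates of S with respect to PQR: (4/7, 2/7, 1/7).
On side PQ the R-coordinate is zero; dropping S's R-weight 1/7 and renormalizing the remaining 4/7 : 2/7 gives weights 2/3, 1/3 on P, Q.
T = (2/3)·(-2, -3) + (1/3)·(0, -6) = (-4/3, -4).

(-4/3, -4)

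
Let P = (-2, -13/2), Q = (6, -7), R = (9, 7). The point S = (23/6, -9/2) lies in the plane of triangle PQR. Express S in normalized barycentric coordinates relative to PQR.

(1/3, 1/2, 1/6)

Signed area of the reference triangle: [PQR] = ½·((-2)·(-7−7) + 6·(7−(-13/2)) + 9·(-13/2−(-7))) = ½·(28 + 81 + 9/2) = 227/4.
[SQR] = ½·((23/6)·(-7−7) + 6·(7−(-9/2)) + 9·(-9/2−(-7))) = ½·(-161/3 + 69 + 45/2) = 227/12, so the P-coordinate is (227/12)/(227/4) = 1/3.
[PSR] = ½·((-2)·(-9/2−7) + (23/6)·(7−(-13/2)) + 9·(-13/2−(-9/2))) = ½·(23 + 207/4 − 18) = 227/8, so the Q-coordinate is 1/2.
[PQS] = ½·((-2)·(-7−(-9/2)) + 6·(-9/2−(-13/2)) + (23/6)·(-13/2−(-7))) = ½·(5 + 12 + 23/12) = 227/24, so the R-coordinate is 1/6.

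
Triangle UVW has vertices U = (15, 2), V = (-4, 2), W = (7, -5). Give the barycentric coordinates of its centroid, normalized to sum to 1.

The centroid is the average of the vertices, so each weight is 1/3.

(1/3, 1/3, 1/3)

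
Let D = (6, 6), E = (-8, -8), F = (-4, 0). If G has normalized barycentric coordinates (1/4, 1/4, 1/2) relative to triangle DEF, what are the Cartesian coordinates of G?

(-5/2, -1/2)

G = (1/4)·D + (1/4)·E + (1/2)·F.
x-coordinate: (1/4)·6 + (1/4)·(-8) + (1/2)·(-4) = -5/2.
y-coordinate: (1/4)·6 + (1/4)·(-8) + (1/2)·0 = -1/2.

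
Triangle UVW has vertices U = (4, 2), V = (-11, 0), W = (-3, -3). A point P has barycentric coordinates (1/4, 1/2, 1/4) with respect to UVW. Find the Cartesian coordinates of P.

P = (1/4)·U + (1/2)·V + (1/4)·W.
x-coordinate: (1/4)·4 + (1/2)·(-11) + (1/4)·(-3) = -21/4.
y-coordinate: (1/4)·2 + (1/2)·0 + (1/4)·(-3) = -1/4.

(-21/4, -1/4)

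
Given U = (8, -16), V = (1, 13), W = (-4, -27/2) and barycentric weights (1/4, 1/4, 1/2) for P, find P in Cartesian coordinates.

(1/4, -15/2)

P = (1/4)·U + (1/4)·V + (1/2)·W.
x-coordinate: (1/4)·8 + (1/4)·1 + (1/2)·(-4) = 1/4.
y-coordinate: (1/4)·(-16) + (1/4)·13 + (1/2)·(-27/2) = -15/2.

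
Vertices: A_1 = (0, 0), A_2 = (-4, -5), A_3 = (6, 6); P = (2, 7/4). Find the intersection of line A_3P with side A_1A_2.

Barycentric coordinates of P with respect to A_1A_2A_3: (1/4, 1/4, 1/2).
On side A_1A_2 the A_3-coordinate is zero; dropping P's A_3-weight 1/2 and renormalizing the remaining 1/4 : 1/4 gives weights 1/2, 1/2 on A_1, A_2.
Q = (1/2)·(0, 0) + (1/2)·(-4, -5) = (-2, -5/2).

(-2, -5/2)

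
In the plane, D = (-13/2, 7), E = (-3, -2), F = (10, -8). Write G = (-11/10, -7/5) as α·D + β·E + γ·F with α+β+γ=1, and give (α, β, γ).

(1/5, 3/5, 1/5)

Signed area of the reference triangle: [DEF] = ½·((-13/2)·(-2−(-8)) + (-3)·(-8−7) + 10·(7−(-2))) = ½·(-39 + 45 + 90) = 48.
[GEF] = ½·((-11/10)·(-2−(-8)) + (-3)·(-8−(-7/5)) + 10·(-7/5−(-2))) = ½·(-33/5 + 99/5 + 6) = 48/5, so the D-coordinate is (48/5)/48 = 1/5.
[DGF] = ½·((-13/2)·(-7/5−(-8)) + (-11/10)·(-8−7) + 10·(7−(-7/5))) = ½·(-429/10 + 33/2 + 84) = 144/5, so the E-coordinate is 3/5.
[DEG] = ½·((-13/2)·(-2−(-7/5)) + (-3)·(-7/5−7) + (-11/10)·(7−(-2))) = ½·(39/10 + 126/5 − 99/10) = 48/5, so the F-coordinate is 1/5.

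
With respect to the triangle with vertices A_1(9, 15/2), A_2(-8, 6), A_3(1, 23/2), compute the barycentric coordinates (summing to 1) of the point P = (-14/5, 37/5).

Signed area of the reference triangle: [A_1A_2A_3] = ½·(9·(6−(23/2)) + (-8)·(23/2−(15/2)) + 1·(15/2−6)) = ½·(-99/2 − 32 + 3/2) = -40.
[PA_2A_3] = ½·((-14/5)·(6−(23/2)) + (-8)·(23/2−(37/5)) + 1·(37/5−6)) = ½·(77/5 − 164/5 + 7/5) = -8, so the A_1-coordinate is (-8)/(-40) = 1/5.
[A_1PA_3] = ½·(9·(37/5−(23/2)) + (-14/5)·(23/2−(15/2)) + 1·(15/2−(37/5))) = ½·(-369/10 − 56/5 + 1/10) = -24, so the A_2-coordinate is 3/5.
[A_1A_2P] = ½·(9·(6−(37/5)) + (-8)·(37/5−(15/2)) + (-14/5)·(15/2−6)) = ½·(-63/5 + 4/5 − 21/5) = -8, so the A_3-coordinate is 1/5.

(1/5, 3/5, 1/5)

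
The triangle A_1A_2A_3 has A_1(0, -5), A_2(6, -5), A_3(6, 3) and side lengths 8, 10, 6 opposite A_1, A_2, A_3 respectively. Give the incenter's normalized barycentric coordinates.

(1/3, 5/12, 1/4)

The incenter has barycentric coordinates proportional to the opposite side lengths: (8 : 10 : 6).
Normalizing by 8+10+6 = 24 gives (1/3, 5/12, 1/4).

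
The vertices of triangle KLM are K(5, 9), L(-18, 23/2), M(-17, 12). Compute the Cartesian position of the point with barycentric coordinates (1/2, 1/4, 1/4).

N = (1/2)·K + (1/4)·L + (1/4)·M.
x-coordinate: (1/2)·5 + (1/4)·(-18) + (1/4)·(-17) = -25/4.
y-coordinate: (1/2)·9 + (1/4)·(23/2) + (1/4)·12 = 83/8.

(-25/4, 83/8)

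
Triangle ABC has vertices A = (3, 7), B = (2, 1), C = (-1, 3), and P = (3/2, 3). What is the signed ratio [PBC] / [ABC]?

1/4

[ABC] = ½·(3·(1−3) + 2·(3−7) + (-1)·(7−1)) = ½·(-6 − 8 − 6) = -10.
[PBC] = ½·((3/2)·(1−3) + 2·(3−3) + (-1)·(3−1)) = ½·(-3 + 0 − 2) = -5/2, so the ratio is (-5/2)/(-10) = 1/4.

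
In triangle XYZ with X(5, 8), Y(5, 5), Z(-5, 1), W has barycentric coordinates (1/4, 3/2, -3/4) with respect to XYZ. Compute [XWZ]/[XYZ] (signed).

3/2

The signed ratio [XWZ]/[XYZ] equals the barycentric coordinate of W at vertex Y, which is 3/2.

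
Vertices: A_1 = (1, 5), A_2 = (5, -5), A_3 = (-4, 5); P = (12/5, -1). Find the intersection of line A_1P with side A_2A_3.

(11/4, -5/2)

Barycentric coordinates of P with respect to A_1A_2A_3: (1/5, 3/5, 1/5).
On side A_2A_3 the A_1-coordinate is zero; dropping P's A_1-weight 1/5 and renormalizing the remaining 3/5 : 1/5 gives weights 3/4, 1/4 on A_2, A_3.
Q = (3/4)·(5, -5) + (1/4)·(-4, 5) = (11/4, -5/2).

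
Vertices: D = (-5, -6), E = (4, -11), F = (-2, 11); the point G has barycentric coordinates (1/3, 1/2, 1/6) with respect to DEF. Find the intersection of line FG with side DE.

(2/5, -9)

Line FG meets DE where the F-coordinate vanishes; zeroing G's F-weight and renormalizing leaves D, E-weights 1/3 : 1/2 → (2/5, 3/5).
So H = (2/5)·D + (3/5)·E = (2/5, -9).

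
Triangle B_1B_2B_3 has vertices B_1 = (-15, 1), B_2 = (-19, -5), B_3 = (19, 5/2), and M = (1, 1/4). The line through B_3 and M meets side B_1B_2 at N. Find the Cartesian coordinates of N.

Barycentric coordinates of M with respect to B_1B_2B_3: (1/4, 1/4, 1/2).
On side B_1B_2 the B_3-coordinate is zero; dropping M's B_3-weight 1/2 and renormalizing the remaining 1/4 : 1/4 gives weights 1/2, 1/2 on B_1, B_2.
N = (1/2)·(-15, 1) + (1/2)·(-19, -5) = (-17, -2).

(-17, -2)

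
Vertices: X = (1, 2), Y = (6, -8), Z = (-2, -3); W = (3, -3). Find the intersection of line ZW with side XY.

Barycentric coordinates of W with respect to XYZ: (5/11, 5/11, 1/11).
On side XY the Z-coordinate is zero; dropping W's Z-weight 1/11 and renormalizing the remaining 5/11 : 5/11 gives weights 1/2, 1/2 on X, Y.
V = (1/2)·(1, 2) + (1/2)·(6, -8) = (7/2, -3).

(7/2, -3)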